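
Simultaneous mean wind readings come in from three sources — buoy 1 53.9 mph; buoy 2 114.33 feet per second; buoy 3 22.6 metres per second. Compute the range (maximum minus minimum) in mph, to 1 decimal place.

27.4 mph

buoy 2: 114.33 ft/s = 77.952 mph.
buoy 3: 22.6 m/s = 50.555 mph.
Spread: 77.952 − 50.555 = 27.4 mph.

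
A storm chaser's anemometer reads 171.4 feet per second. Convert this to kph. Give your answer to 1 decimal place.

1 ft/s = 1.09728 km/h, so 171.4 × 1.09728 = 188.1 km/h.

188.1 km/h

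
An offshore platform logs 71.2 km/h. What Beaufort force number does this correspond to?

Beaufort force 8

71.2 km/h = 19.8 m/s, which is Beaufort 8 (gale, 17.2–20.7 m/s).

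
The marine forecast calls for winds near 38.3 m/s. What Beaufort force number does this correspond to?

38.3 m/s lies in the Beaufort 12 band (hurricane force, ≥32.7 m/s).

Beaufort force 12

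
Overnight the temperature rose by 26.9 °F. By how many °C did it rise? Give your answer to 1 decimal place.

Converting a difference, only the 9/5 scale factor applies: Δ°C = 26.9 × 0.5556 = 14.9 °C.

14.9 °C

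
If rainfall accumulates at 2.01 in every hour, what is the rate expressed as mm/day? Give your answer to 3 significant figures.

2.01 in/hour × 25.4 mm/in × 24 hour/day = 1230 mm/day.

1230 mm/day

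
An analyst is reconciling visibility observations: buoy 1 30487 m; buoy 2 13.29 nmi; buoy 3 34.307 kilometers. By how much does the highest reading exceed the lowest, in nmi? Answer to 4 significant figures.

5.234 nmi

buoy 1: 30487 m = 16.46166 nmi.
buoy 3: 34.307 km = 18.52430 nmi.
Spread: 18.52430 − 13.29000 = 5.234 nmi.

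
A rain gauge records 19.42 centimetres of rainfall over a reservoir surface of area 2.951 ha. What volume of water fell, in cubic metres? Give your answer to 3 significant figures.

5730 cubic metres

Depth: 19.42 cm × 10 = 194.2 mm.
Area: 2.951 ha = 29510 m².
1 mm over 1 m² is 1 L, so volume = 194.2 × 29510 = 5730842 L = 5730 m³.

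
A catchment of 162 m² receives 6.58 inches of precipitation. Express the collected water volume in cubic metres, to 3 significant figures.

27.1 cubic metres

Depth: 6.58 in × 25.4 = 167.132 mm.
1 mm over 1 m² is 1 L, so volume = 167.132 × 162 = 27075.384 L = 27.1 m³.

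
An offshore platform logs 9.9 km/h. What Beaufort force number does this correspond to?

9.9 km/h = 2.8 m/s, which is Beaufort 2 (light breeze, 1.6–3.3 m/s).

Beaufort force 2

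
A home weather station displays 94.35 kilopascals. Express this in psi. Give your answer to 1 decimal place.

13.7 psi

1 kPa = 0.145038 psi, so 94.35 × 0.145038 = 13.7 psi.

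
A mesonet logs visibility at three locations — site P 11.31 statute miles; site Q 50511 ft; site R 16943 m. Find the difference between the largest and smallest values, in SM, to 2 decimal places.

site Q: 50511 ft = 9.5665 SM.
site R: 16943 m = 10.5279 SM.
Spread: 11.3100 − 9.5665 = 1.74 SM.

1.74 SM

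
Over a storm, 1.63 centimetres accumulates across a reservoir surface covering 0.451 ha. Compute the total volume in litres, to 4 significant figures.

73510 litres

Depth: 1.63 cm × 10 = 16.3 mm.
Area: 0.451 ha = 4510 m².
1 mm over 1 m² is 1 L, so volume = 16.3 × 4510 = 73513 L ≈ 73510 L.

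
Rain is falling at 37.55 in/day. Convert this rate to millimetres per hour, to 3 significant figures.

39.7 mm/hour

37.55 in/day × 25.4 mm/in × 0.0416667 day/hour = 39.7 mm/hour.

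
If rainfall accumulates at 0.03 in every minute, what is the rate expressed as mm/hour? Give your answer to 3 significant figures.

45.7 mm/hour

0.03 in/minute × 25.4 mm/in × 60 minute/hour = 45.7 mm/hour.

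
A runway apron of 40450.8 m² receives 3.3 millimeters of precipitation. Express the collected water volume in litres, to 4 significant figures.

133500 litres

1 mm over 1 m² is 1 L, so volume = 3.3 × 40450.8 = 133487.64 L ≈ 133500 L.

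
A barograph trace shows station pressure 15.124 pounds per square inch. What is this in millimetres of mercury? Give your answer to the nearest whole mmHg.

1 psi = 51.7149 mmHg, so 15.124 × 51.7149 = 782 mmHg.

782 mmHg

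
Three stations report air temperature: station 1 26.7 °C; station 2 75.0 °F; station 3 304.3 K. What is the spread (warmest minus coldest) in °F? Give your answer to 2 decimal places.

13.07 °F

station 2: 75.0 °F = 23.889 °C.
station 3: 304.3 K = 31.150 °C.
Spread: 31.150 − 23.889 = 7.261 °C = 13.07 °F.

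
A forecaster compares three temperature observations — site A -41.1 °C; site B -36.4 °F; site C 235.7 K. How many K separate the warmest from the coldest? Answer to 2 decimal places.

site B: -36.4 °F = -38.000 °C.
site C: 235.7 K = -37.450 °C.
Spread: (-37.450) − (-41.100) = 3.650 °C.

3.65 K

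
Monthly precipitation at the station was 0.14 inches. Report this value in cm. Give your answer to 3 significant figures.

1 in = 2.54 cm, so 0.14 × 2.54 = 0.356 cm.

0.356 cm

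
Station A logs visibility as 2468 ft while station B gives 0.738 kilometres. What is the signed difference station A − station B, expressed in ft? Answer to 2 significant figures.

station B: 0.738 km = 2421.26 ft.
Difference: 2468.00 − 2421.26 = 47 ft.

47 ft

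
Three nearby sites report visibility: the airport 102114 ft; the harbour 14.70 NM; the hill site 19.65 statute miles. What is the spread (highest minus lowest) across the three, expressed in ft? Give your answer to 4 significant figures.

the harbour: 14.70 nmi = 89318.90 ft.
the hill site: 19.65 SM = 103752.00 ft.
Spread: 103752.00 − 89318.90 = 14430 ft.

14430 ft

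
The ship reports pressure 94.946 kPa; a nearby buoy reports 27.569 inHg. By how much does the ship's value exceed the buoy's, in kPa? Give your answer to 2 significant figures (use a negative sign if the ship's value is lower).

1.6 kPa

the buoy: 27.569 inHg = 93.359 kPa.
Difference: 94.946 − 93.359 = 1.6 kPa.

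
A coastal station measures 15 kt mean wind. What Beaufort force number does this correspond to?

Beaufort force 4

15 kt lies in the Beaufort 4 band (moderate breeze, 11–16 kt).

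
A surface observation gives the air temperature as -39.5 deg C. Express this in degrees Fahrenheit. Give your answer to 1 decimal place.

-39.1 °F

°F = °C × 9/5 + 32 = -39.5 × 1.8 + 32 = -39.1 °F.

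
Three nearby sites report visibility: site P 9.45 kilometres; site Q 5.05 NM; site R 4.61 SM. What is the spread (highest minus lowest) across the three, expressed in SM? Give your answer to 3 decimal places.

site P: 9.45 km = 5.87196 SM.
site Q: 5.05 nmi = 5.81144 SM.
Spread: 5.87196 − 4.61000 = 1.262 SM.

1.262 SM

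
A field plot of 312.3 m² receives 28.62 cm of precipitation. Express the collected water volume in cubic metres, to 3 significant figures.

89.4 cubic metres

Depth: 28.62 cm × 10 = 286.2 mm.
1 mm over 1 m² is 1 L, so volume = 286.2 × 312.3 = 89380.26 L = 89.4 m³.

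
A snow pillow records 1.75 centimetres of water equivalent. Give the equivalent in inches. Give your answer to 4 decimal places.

1 cm = 0.393701 in, so 1.75 × 0.393701 = 0.6890 in.

0.6890 in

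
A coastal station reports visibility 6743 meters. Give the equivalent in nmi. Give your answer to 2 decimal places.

1 m = 0.000539957 nmi, so 6743 × 0.000539957 = 3.64 nmi.

3.64 nmi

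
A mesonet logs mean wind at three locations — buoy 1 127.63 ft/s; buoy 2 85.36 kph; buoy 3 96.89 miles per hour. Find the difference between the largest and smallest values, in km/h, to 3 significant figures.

buoy 1: 127.63 ft/s = 140.046 km/h.
buoy 3: 96.89 mph = 155.929 km/h.
Spread: 155.929 − 85.360 = 70.6 km/h.

70.6 km/h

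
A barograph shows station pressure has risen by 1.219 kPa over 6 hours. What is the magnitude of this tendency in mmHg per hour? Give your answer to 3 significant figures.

1.52 mmHg per hour

1.219 kPa / 6 h × 7.50062 mmHg/kPa = 1.52 mmHg/h.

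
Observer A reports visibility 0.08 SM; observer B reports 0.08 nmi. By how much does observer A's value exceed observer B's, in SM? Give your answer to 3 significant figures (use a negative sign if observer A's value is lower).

-0.0121 SM

observer B: 0.08 nmi = 0.092062 SM.
Difference: 0.080000 − 0.092062 = -0.0121 SM.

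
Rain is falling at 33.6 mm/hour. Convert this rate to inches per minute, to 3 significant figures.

33.6 mm/hour × 0.0393701 in/mm × 0.0166667 hour/minute = 0.0220 in/minute.

0.0220 in/minute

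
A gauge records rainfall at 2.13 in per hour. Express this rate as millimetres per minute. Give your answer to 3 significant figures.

2.13 in/hour × 25.4 mm/in × 0.0166667 hour/minute = 0.902 mm/minute.

0.902 mm/minute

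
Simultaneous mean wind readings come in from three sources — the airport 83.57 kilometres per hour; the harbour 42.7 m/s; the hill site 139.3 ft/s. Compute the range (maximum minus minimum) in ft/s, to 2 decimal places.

63.93 ft/s

the airport: 83.57 km/h = 76.1611 ft/s.
the harbour: 42.7 m/s = 140.0919 ft/s.
Spread: 140.0919 − 76.1611 = 63.93 ft/s.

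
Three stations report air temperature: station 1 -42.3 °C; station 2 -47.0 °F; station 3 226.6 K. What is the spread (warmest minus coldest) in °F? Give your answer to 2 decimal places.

station 2: -47.0 °F = -43.889 °C.
station 3: 226.6 K = -46.550 °C.
Spread: (-42.300) − (-46.550) = 4.250 °C = 7.65 °F.

7.65 °F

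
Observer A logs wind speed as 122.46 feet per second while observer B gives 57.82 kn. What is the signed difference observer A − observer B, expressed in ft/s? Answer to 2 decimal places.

24.87 ft/s

observer B: 57.82 kt = 97.5892 ft/s.
Difference: 122.4600 − 97.5892 = 24.87 ft/s.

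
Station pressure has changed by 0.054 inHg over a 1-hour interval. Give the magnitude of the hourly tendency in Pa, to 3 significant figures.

0.054 inHg / 1 h × 3386.39 Pa/inHg = 183 Pa/h.

183 Pa per hour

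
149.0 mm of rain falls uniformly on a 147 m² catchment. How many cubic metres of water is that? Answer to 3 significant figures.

1 mm over 1 m² is 1 L, so volume = 149 × 147 = 21903 L = 21.9 m³.

21.9 cubic metres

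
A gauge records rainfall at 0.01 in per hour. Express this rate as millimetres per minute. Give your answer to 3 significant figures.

0.00423 mm/minute

0.01 in/hour × 25.4 mm/in × 0.0166667 hour/minute = 0.00423 mm/minute.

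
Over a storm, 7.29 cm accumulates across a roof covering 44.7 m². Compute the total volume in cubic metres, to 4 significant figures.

Depth: 7.29 cm × 10 = 72.9 mm.
1 mm over 1 m² is 1 L, so volume = 72.9 × 44.7 = 3258.63 L = 3.259 m³.

3.259 cubic metres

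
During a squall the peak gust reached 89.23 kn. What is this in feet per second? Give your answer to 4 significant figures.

150.6 ft/s

1 kt = 1.68781 ft/s, so 89.23 × 1.68781 = 150.6 ft/s.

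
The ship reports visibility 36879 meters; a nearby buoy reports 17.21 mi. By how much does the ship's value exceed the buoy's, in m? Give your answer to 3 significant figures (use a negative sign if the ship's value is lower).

9180 m

the buoy: 17.21 SM = 27696.81 m.
Difference: 36879.00 − 27696.81 = 9180 m.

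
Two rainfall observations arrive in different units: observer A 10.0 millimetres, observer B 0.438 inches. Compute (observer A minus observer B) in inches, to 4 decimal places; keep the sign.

-0.0443 in

observer A: 10.0 mm = 0.393701 in.
Difference: 0.393701 − 0.438000 = -0.0443 in.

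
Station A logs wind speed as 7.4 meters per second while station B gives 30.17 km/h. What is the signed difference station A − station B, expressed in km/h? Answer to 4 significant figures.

-3.530 km/h

station A: 7.4 m/s = 26.64000 km/h.
Difference: 26.64000 − 30.17000 = -3.530 km/h.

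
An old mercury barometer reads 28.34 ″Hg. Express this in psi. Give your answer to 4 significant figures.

1 inHg = 0.491154 psi, so 28.34 × 0.491154 = 13.92 psi.

13.92 psi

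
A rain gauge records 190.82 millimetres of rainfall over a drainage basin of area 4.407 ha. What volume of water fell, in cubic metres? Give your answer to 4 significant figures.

8409 cubic metres

Area: 4.407 ha = 44070 m².
1 mm over 1 m² is 1 L, so volume = 190.82 × 44070 = 8409437.4 L = 8409 m³.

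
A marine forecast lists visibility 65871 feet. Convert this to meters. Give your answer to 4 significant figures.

1 ft = 0.3048 m, so 65871 × 0.3048 = 20080 m.

20080 m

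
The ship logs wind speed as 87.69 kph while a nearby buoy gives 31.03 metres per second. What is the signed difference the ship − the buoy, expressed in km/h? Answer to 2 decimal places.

the buoy: 31.03 m/s = 111.7080 km/h.
Difference: 87.6900 − 111.7080 = -24.02 km/h.

-24.02 km/h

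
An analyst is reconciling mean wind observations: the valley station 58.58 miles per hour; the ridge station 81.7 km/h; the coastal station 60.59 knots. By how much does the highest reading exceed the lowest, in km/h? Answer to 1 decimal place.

the valley station: 58.58 mph = 94.275 km/h.
the coastal station: 60.59 kt = 112.213 km/h.
Spread: 112.213 − 81.700 = 30.5 km/h.

30.5 km/h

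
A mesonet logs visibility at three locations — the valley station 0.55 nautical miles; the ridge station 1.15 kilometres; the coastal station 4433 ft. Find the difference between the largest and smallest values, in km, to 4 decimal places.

0.3326 km

the valley station: 0.55 nmi = 1.018600 km.
the coastal station: 4433 ft = 1.351178 km.
Spread: 1.351178 − 1.018600 = 0.3326 km.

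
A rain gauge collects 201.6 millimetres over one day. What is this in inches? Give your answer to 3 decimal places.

1 mm = 0.0393701 in, so 201.6 × 0.0393701 = 7.937 in.

7.937 in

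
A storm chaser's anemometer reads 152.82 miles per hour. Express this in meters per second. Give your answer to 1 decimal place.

68.3 m/s

1 mph = 0.44704 m/s, so 152.82 × 0.44704 = 68.3 m/s.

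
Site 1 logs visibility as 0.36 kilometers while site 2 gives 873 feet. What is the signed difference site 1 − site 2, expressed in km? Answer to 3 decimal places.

0.094 km

site 2: 873 ft = 0.26609 km.
Difference: 0.36000 − 0.26609 = 0.094 km.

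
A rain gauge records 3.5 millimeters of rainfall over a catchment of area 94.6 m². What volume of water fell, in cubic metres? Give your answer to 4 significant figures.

1 mm over 1 m² is 1 L, so volume = 3.5 × 94.6 = 331.1 L = 0.3311 m³.

0.3311 cubic metres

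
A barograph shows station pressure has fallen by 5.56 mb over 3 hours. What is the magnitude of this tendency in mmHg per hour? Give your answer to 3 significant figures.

5.56 mb / 3 h × 0.750062 mmHg/mb = 1.39 mmHg/h.

1.39 mmHg per hour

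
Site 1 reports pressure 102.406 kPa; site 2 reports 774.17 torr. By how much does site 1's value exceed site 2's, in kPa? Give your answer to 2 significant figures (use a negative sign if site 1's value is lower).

-0.81 kPa

site 2: 774.17 mmHg = 103.2142 kPa.
Difference: 102.4060 − 103.2142 = -0.81 kPa.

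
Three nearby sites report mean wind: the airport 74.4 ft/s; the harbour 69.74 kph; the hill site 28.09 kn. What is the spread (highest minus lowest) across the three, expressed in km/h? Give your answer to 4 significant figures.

29.61 km/h

the airport: 74.4 ft/s = 81.6376 km/h.
the hill site: 28.09 kt = 52.0227 km/h.
Spread: 81.6376 − 52.0227 = 29.61 km/h.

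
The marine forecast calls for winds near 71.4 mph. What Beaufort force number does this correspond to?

71.4 mph = 31.9 m/s, which is Beaufort 11 (violent storm, 28.5–32.6 m/s).

Beaufort force 11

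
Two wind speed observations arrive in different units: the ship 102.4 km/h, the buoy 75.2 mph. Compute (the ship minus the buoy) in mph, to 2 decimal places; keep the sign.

-11.57 mph

the ship: 102.4 km/h = 63.6284 mph.
Difference: 63.6284 − 75.2000 = -11.57 mph.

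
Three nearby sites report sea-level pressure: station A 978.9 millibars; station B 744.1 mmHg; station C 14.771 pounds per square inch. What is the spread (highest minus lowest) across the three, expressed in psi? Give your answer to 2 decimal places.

0.57 psi

station A: 978.9 mb = 14.1977 psi.
station B: 744.1 mmHg = 14.3885 psi.
Spread: 14.7710 − 14.1977 = 0.57 psi.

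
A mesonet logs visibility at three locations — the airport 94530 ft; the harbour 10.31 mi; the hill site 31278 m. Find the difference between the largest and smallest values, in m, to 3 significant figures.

the airport: 94530 ft = 28812.74 m.
the harbour: 10.31 SM = 16592.34 m.
Spread: 31278.00 − 16592.34 = 14700 m.

14700 m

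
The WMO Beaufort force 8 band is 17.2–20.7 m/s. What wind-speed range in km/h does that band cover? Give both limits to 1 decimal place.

61.9 to 74.5 km/h

17.2–20.7 m/s × 3.6 = 61.9–74.5 km/h.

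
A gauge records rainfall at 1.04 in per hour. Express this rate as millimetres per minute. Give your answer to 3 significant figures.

1.04 in/hour × 25.4 mm/in × 0.0166667 hour/minute = 0.440 mm/minute.

0.440 mm/minute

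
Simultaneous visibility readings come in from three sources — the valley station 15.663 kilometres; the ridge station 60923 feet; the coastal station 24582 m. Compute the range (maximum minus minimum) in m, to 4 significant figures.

the valley station: 15.663 km = 15663.00 m.
the ridge station: 60923 ft = 18569.33 m.
Spread: 24582.00 − 15663.00 = 8919 m.

8919 m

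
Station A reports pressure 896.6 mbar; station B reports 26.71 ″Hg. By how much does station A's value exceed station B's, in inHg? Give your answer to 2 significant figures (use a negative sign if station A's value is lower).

station A: 896.6 mb = 26.4766 inHg.
Difference: 26.4766 − 26.7100 = -0.23 inHg.

-0.23 inHg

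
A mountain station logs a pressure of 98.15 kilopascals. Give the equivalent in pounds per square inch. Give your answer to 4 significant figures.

1 kPa = 0.145038 psi, so 98.15 × 0.145038 = 14.24 psi.

14.24 psi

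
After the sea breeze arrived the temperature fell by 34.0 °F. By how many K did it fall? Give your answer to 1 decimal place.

18.9 K

For a temperature change the 32° offset cancels: ΔK = 34.0 × 0.5556 = 18.9 K.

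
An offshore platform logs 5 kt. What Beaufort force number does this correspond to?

5 kt lies in the Beaufort 2 band (light breeze, 4–6 kt).

Beaufort force 2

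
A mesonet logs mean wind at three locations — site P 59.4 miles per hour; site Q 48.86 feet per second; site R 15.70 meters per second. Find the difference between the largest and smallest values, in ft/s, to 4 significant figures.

38.26 ft/s

site P: 59.4 mph = 87.1200 ft/s.
site R: 15.70 m/s = 51.5092 ft/s.
Spread: 87.1200 − 48.8600 = 38.26 ft/s.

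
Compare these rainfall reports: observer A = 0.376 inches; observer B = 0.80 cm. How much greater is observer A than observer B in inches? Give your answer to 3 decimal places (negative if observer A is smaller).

observer B: 0.80 cm = 0.31496 in.
Difference: 0.37600 − 0.31496 = 0.061 in.

0.061 in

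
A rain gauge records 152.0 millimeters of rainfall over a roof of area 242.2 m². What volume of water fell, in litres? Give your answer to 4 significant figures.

36810 litres

1 mm over 1 m² is 1 L, so volume = 152 × 242.2 = 36814.4 L ≈ 36810 L.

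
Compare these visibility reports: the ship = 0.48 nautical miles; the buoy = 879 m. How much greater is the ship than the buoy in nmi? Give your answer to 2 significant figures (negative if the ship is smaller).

the buoy: 879 m = 0.474622 nmi.
Difference: 0.480000 − 0.474622 = 0.0054 nmi.

0.0054 nmi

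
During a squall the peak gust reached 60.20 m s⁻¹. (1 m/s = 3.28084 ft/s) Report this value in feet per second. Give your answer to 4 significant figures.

197.5 ft/s

1 m/s = 3.28084 ft/s, so 60.20 × 3.28084 = 197.5 ft/s.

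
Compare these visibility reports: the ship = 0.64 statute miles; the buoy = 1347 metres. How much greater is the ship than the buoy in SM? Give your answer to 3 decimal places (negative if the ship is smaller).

the buoy: 1347 m = 0.83699 SM.
Difference: 0.64000 − 0.83699 = -0.197 SM.

-0.197 SM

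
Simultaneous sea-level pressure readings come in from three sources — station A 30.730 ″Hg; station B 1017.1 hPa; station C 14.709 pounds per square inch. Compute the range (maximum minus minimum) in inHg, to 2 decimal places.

station B: 1017.1 hPa = 30.0349 inHg.
station C: 14.709 psi = 29.9478 inHg.
Spread: 30.7300 − 29.9478 = 0.78 inHg.

0.78 inHg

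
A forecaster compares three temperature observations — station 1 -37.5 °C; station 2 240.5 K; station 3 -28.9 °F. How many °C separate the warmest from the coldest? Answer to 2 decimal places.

4.85 °C

station 2: 240.5 K = -32.650 °C.
station 3: -28.9 °F = -33.833 °C.
Spread: (-32.650) − (-37.500) = 4.850 °C.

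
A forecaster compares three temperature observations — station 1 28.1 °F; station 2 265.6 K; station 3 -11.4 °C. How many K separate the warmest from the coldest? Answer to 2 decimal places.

station 1: 28.1 °F = -2.167 °C.
station 2: 265.6 K = -7.550 °C.
Spread: (-2.167) − (-11.400) = 9.233 °C.

9.23 K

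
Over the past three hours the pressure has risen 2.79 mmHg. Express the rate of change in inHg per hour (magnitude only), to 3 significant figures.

0.0366 inHg per hour

2.79 mmHg / 3 h × 0.0393701 inHg/mmHg = 0.0366 inHg/h.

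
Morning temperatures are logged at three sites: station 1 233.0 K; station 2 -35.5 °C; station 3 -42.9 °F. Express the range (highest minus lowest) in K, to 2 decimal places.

6.11 K

station 1: 233.0 K = -40.150 °C.
station 3: -42.9 °F = -41.611 °C.
Spread: (-35.500) − (-41.611) = 6.111 °C.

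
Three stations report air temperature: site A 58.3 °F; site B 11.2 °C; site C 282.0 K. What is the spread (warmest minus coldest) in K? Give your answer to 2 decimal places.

site A: 58.3 °F = 14.611 °C.
site C: 282.0 K = 8.850 °C.
Spread: 14.611 − 8.850 = 5.761 °C.

5.76 K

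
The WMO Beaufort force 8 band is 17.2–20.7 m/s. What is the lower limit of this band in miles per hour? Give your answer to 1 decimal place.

38.5 mph

17.2–20.7 m/s × 2.237 = 38.5–46.3 mph.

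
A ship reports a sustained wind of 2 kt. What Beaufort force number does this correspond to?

Beaufort force 1

2 kt lies in the Beaufort 1 band (light air, 1–3 kt).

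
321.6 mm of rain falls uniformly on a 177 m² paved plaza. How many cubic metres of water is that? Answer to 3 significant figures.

56.9 cubic metres

1 mm over 1 m² is 1 L, so volume = 321.6 × 177 = 56923.2 L = 56.9 m³.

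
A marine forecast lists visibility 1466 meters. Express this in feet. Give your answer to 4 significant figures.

1 m = 3.28084 ft, so 1466 × 3.28084 = 4810 ft.

4810 ft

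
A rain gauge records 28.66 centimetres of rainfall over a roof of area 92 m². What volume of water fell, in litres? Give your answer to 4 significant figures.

Depth: 28.66 cm × 10 = 286.6 mm.
1 mm over 1 m² is 1 L, so volume = 286.6 × 92 = 26367.2 L ≈ 26370 L.

26370 litres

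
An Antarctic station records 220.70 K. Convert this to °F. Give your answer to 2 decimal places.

First to °C: -52.45 °C.
Then to °F: -62.41 °F.

-62.41 °F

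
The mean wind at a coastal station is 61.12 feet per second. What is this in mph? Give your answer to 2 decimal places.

1 ft/s = 0.681818 mph, so 61.12 × 0.681818 = 41.67 mph.

41.67 mph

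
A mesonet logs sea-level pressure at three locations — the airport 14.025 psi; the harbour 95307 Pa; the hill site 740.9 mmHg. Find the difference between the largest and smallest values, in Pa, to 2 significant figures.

3500 Pa

the airport: 14.025 psi = 96698.97 Pa.
the hill site: 740.9 mmHg = 98778.56 Pa.
Spread: 98778.56 − 95307.00 = 3500 Pa.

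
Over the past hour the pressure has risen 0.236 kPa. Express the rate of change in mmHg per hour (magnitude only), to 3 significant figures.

0.236 kPa / 1 h × 7.50062 mmHg/kPa = 1.77 mmHg/h.

1.77 mmHg per hour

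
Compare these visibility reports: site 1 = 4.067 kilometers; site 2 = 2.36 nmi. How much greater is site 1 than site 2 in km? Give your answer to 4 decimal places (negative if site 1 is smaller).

site 2: 2.36 nmi = 4.370720 km.
Difference: 4.067000 − 4.370720 = -0.3037 km.

-0.3037 km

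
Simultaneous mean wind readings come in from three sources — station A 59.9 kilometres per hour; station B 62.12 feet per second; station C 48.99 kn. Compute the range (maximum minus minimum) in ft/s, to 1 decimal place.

28.1 ft/s

station A: 59.9 km/h = 54.590 ft/s.
station C: 48.99 kt = 82.686 ft/s.
Spread: 82.686 − 54.590 = 28.1 ft/s.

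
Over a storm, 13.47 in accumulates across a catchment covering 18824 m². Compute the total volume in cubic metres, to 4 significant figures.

6440 cubic metres

Depth: 13.47 in × 25.4 = 342.138 mm.
1 mm over 1 m² is 1 L, so volume = 342.138 × 18824 = 6440405.7 L = 6440 m³.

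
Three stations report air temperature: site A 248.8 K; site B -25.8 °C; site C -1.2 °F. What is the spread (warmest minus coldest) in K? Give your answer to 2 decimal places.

7.36 K

site A: 248.8 K = -24.350 °C.
site C: -1.2 °F = -18.444 °C.
Spread: (-18.444) − (-25.800) = 7.356 °C.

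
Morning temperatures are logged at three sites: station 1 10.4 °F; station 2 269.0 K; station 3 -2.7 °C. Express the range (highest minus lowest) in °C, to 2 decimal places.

station 1: 10.4 °F = -12.000 °C.
station 2: 269.0 K = -4.150 °C.
Spread: (-2.700) − (-12.000) = 9.300 °C.

9.30 °C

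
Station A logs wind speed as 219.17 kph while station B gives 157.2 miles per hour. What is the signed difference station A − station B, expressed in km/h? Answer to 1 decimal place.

station B: 157.2 mph = 252.989 km/h.
Difference: 219.170 − 252.989 = -33.8 km/h.

-33.8 km/h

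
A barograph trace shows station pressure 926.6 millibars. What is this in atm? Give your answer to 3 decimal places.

0.914 atm

1 mb = 0.000986923 atm, so 926.6 × 0.000986923 = 0.914 atm.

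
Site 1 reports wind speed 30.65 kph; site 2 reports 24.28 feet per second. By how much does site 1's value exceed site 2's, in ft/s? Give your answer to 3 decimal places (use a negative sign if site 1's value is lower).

3.653 ft/s

site 1: 30.65 km/h = 27.93271 ft/s.
Difference: 27.93271 − 24.28000 = 3.653 ft/s.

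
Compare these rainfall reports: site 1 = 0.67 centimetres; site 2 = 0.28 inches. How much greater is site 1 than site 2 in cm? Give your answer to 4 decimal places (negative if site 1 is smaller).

-0.0412 cm

site 2: 0.28 in = 0.711200 cm.
Difference: 0.670000 − 0.711200 = -0.0412 cm.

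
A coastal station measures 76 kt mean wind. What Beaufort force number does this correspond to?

76 kt lies in the Beaufort 12 band (hurricane force, ≥64 kt).

Beaufort force 12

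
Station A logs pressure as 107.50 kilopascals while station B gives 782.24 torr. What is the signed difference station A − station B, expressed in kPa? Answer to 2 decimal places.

3.21 kPa

station B: 782.24 mmHg = 104.2901 kPa.
Difference: 107.5000 − 104.2901 = 3.21 kPa.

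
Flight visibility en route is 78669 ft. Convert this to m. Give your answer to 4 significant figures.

1 ft = 0.3048 m, so 78669 × 0.3048 = 23980 m.

23980 m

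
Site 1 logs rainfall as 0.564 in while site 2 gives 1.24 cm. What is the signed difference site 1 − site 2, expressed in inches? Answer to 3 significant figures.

0.0758 in

site 2: 1.24 cm = 0.488189 in.
Difference: 0.564000 − 0.488189 = 0.0758 in.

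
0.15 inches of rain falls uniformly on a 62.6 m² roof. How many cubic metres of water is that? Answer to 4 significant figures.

Depth: 0.15 in × 25.4 = 3.81 mm.
1 mm over 1 m² is 1 L, so volume = 3.81 × 62.6 = 238.506 L = 0.2385 m³.

0.2385 cubic metres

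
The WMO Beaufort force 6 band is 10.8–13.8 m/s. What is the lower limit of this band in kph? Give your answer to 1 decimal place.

38.9 km/h

10.8–13.8 m/s × 3.6 = 38.9–49.7 km/h.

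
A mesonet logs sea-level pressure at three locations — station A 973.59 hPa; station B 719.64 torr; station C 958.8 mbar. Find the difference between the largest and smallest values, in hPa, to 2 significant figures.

station B: 719.64 mmHg = 959.44 hPa.
station C: 958.8 mb = 958.80 hPa.
Spread: 973.59 − 958.80 = 15 hPa.

15 hPa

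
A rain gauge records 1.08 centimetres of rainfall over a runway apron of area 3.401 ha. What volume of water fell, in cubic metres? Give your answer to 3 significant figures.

Depth: 1.08 cm × 10 = 10.8 mm.
Area: 3.401 ha = 34010 m².
1 mm over 1 m² is 1 L, so volume = 10.8 × 34010 = 367308 L = 367 m³.

367 cubic metres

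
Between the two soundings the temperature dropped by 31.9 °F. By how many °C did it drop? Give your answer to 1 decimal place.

17.7 °C

A change of 1 °C equals a change of 1.8 °F: Δ°C = 31.9 × 0.5556 = 17.7 °C.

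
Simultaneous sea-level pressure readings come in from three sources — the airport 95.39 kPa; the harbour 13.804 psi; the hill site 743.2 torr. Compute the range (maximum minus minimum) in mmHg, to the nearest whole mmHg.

the airport: 95.39 kPa = 715.48 mmHg.
the harbour: 13.804 psi = 713.87 mmHg.
Spread: 743.20 − 713.87 = 29 mmHg.

29 mmHg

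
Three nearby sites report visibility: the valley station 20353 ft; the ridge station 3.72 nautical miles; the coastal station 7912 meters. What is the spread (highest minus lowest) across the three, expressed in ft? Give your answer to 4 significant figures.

the ridge station: 3.72 nmi = 22603.15 ft.
the coastal station: 7912 m = 25958.01 ft.
Spread: 25958.01 − 20353.00 = 5605 ft.

5605 ft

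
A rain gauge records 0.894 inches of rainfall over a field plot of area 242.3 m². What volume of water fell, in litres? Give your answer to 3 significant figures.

Depth: 0.894 in × 25.4 = 22.7076 mm.
1 mm over 1 m² is 1 L, so volume = 22.7076 × 242.3 = 5502.0515 L ≈ 5500 L.

5500 litres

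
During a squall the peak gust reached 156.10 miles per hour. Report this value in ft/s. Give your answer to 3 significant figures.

1 mph = 1.46667 ft/s, so 156.10 × 1.46667 = 229 ft/s.

229 ft/s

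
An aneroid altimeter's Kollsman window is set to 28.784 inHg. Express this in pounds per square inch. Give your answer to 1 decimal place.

1 inHg = 0.491154 psi, so 28.784 × 0.491154 = 14.1 psi.

14.1 psi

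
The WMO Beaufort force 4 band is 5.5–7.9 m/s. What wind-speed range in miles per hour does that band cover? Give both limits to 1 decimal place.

12.3 to 17.7 mph

5.5–7.9 m/s × 2.237 = 12.3–17.7 mph.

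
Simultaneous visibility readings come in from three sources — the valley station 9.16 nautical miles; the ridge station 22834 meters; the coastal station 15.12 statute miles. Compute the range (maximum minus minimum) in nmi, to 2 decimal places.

3.98 nmi

the ridge station: 22834 m = 12.3294 nmi.
the coastal station: 15.12 SM = 13.1389 nmi.
Spread: 13.1389 − 9.1600 = 3.98 nmi.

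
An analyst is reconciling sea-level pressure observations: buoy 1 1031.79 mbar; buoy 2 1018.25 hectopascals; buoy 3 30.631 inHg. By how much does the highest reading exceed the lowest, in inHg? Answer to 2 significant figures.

buoy 1: 1031.79 mb = 30.4687 inHg.
buoy 2: 1018.25 hPa = 30.0689 inHg.
Spread: 30.6310 − 30.0689 = 0.56 inHg.

0.56 inHg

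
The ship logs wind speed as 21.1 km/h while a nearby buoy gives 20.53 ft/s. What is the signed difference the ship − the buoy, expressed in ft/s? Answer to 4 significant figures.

-1.301 ft/s

the ship: 21.1 km/h = 19.22937 ft/s.
Difference: 19.22937 − 20.53000 = -1.301 ft/s.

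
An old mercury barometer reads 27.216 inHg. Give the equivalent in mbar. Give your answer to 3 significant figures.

1 inHg = 33.8639 mb, so 27.216 × 33.8639 = 922 mb.

922 mb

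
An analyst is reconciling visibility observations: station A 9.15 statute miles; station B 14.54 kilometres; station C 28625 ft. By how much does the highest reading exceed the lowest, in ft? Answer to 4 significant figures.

station A: 9.15 SM = 48312.00 ft.
station B: 14.54 km = 47703.41 ft.
Spread: 48312.00 − 28625.00 = 19690 ft.

19690 ft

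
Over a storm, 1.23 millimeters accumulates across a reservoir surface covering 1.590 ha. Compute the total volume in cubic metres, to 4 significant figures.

19.56 cubic metres

Area: 1.590 ha = 15900 m².
1 mm over 1 m² is 1 L, so volume = 1.23 × 15900 = 19557 L = 19.56 m³.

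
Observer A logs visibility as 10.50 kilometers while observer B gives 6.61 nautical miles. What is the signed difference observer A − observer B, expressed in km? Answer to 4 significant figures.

observer B: 6.61 nmi = 12.24172 km.
Difference: 10.50000 − 12.24172 = -1.742 km.

-1.742 km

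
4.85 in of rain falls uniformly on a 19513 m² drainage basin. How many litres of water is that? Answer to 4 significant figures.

2404000 litres

Depth: 4.85 in × 25.4 = 123.19 mm.
1 mm over 1 m² is 1 L, so volume = 123.19 × 19513 = 2403806.5 L ≈ 2404000 L.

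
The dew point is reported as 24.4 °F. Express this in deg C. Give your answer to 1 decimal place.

-4.2 °C

°C = (°F − 32) × 5/9 = (24.4 − 32) / 1.8 = -4.2 °C.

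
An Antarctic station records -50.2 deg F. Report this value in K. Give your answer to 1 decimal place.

First to °C: -45.67 °C.
Then to K: 227.5 K.

227.5 K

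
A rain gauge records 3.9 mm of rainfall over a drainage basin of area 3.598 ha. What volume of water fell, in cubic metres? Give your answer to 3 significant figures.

Area: 3.598 ha = 35980 m².
1 mm over 1 m² is 1 L, so volume = 3.9 × 35980 = 140322 L = 140 m³.

140 cubic metres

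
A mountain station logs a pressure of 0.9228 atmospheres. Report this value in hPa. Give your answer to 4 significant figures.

1 atm = 1013.25 hPa, so 0.9228 × 1013.25 = 935.0 hPa.

935.0 hPa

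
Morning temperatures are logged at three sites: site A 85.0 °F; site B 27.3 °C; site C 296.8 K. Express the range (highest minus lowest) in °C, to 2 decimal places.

site A: 85.0 °F = 29.444 °C.
site C: 296.8 K = 23.650 °C.
Spread: 29.444 − 23.650 = 5.794 °C.

5.79 °C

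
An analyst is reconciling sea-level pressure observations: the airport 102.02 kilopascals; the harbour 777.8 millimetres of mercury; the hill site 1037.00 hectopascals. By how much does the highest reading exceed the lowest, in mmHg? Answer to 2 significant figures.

the airport: 102.02 kPa = 765.21 mmHg.
the hill site: 1037.00 hPa = 777.81 mmHg.
Spread: 777.81 − 765.21 = 13 mmHg.

13 mmHg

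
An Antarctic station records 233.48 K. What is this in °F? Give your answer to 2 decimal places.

-39.41 °F

First to °C: -39.67 °C.
Then to °F: -39.41 °F.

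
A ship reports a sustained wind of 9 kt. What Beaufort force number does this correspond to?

9 kt lies in the Beaufort 3 band (gentle breeze, 7–10 kt).

Beaufort force 3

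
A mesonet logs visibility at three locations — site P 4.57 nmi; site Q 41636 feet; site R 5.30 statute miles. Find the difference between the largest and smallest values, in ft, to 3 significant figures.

13900 ft

site P: 4.57 nmi = 27767.85 ft.
site R: 5.30 SM = 27984.00 ft.
Spread: 41636.00 − 27767.85 = 13900 ft.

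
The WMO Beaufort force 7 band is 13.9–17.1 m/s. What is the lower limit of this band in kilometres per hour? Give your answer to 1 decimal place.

50.0 km/h

13.9–17.1 m/s × 3.6 = 50.0–61.6 km/h.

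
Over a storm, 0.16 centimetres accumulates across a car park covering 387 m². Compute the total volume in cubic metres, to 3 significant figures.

Depth: 0.16 cm × 10 = 1.6 mm.
1 mm over 1 m² is 1 L, so volume = 1.6 × 387 = 619.2 L = 0.619 m³.

0.619 cubic metres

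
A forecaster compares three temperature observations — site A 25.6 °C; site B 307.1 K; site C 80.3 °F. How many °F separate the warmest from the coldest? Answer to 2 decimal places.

15.03 °F

site B: 307.1 K = 33.950 °C.
site C: 80.3 °F = 26.833 °C.
Spread: 33.950 − 25.600 = 8.350 °C = 15.03 °F.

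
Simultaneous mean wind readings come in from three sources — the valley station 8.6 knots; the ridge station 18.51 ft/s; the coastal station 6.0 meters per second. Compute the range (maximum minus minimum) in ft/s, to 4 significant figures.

the valley station: 8.6 kt = 14.51516 ft/s.
the coastal station: 6.0 m/s = 19.68504 ft/s.
Spread: 19.68504 − 14.51516 = 5.170 ft/s.

5.170 ft/s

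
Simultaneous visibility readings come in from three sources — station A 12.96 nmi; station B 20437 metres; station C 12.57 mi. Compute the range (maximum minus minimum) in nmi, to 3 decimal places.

station B: 20437 m = 11.03510 nmi.
station C: 12.57 SM = 10.92303 nmi.
Spread: 12.96000 − 10.92303 = 2.037 nmi.

2.037 nmi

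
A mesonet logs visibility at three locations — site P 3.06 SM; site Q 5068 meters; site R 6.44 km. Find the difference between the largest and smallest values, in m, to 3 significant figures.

1520 m

site P: 3.06 SM = 4924.59 m.
site R: 6.44 km = 6440.00 m.
Spread: 6440.00 − 4924.59 = 1520 m.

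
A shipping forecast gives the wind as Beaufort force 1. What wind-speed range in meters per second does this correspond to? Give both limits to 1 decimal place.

Beaufort 1 (light air) spans 0.3–1.5 m/s.

0.3 to 1.5 m/s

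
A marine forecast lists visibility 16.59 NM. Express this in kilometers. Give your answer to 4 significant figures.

1 nmi = 1.852 km, so 16.59 × 1.852 = 30.72 km.

30.72 km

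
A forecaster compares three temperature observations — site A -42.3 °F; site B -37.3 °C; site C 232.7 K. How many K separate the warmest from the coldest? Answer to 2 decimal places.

3.98 K

site A: -42.3 °F = -41.278 °C.
site C: 232.7 K = -40.450 °C.
Spread: (-37.300) − (-41.278) = 3.978 °C.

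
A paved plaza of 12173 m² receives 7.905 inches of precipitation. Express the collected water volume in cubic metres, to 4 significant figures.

2444 cubic metres

Depth: 7.905 in × 25.4 = 200.787 mm.
1 mm over 1 m² is 1 L, so volume = 200.787 × 12173 = 2444180.2 L = 2444 m³.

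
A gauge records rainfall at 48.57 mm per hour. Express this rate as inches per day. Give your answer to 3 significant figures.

48.57 mm/hour × 0.0393701 in/mm × 24 hour/day = 45.9 in/day.

45.9 in/day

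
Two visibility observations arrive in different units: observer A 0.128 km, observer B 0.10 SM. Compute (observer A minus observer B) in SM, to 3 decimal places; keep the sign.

observer A: 0.128 km = 0.07954 SM.
Difference: 0.07954 − 0.10000 = -0.020 SM.

-0.020 SM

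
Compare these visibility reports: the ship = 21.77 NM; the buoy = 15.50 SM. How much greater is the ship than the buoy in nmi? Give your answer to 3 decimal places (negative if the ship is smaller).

8.301 nmi

the buoy: 15.50 SM = 13.46913 nmi.
Difference: 21.77000 − 13.46913 = 8.301 nmi.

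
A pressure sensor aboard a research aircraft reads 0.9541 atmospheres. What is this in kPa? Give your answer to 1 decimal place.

96.7 kPa

1 atm = 101.325 kPa, so 0.9541 × 101.325 = 96.7 kPa.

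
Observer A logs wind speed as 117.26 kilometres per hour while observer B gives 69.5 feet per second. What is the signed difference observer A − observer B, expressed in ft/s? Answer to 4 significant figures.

observer A: 117.26 km/h = 106.8642 ft/s.
Difference: 106.8642 − 69.5000 = 37.36 ft/s.

37.36 ft/s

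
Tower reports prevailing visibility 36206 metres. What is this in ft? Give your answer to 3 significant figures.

1 m = 3.28084 ft, so 36206 × 3.28084 = 119000 ft.

119000 ft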